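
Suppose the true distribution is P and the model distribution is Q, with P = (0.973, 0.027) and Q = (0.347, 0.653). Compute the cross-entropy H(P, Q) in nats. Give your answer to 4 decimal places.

1.0414 nats

H(P,Q) = −Σ p·ln q.
  −0.973·ln(0.347) = 1.02985
  −0.027·ln(0.653) = 0.01151
H(P,Q) = 1.0414 nats.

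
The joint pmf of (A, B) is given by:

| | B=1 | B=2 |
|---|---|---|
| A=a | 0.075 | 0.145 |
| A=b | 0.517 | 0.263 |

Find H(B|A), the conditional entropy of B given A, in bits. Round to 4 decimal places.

0.9229 bits

Marginals: p(A) = (0.2200, 0.7800), p(B) = (0.5920, 0.4080).
H(B|A) = Σ p(A) · H(B|A=·).
  A=a: p=0.2200, H(B|A=a) = 0.9257
  A=b: p=0.7800, H(B|A=b) = 0.9221
Weighted sum = 0.9229 bits.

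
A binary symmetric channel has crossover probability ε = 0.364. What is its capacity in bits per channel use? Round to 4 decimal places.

0.0540 bits

Binary symmetric channel: C = 1 − h₂(ε) where h₂ is the binary entropy function.
h₂(0.364) = −0.364·log₂0.364 − 0.636·log₂0.636 = 0.9460.
C = 1 − 0.9460 = 0.0540 bits per channel use.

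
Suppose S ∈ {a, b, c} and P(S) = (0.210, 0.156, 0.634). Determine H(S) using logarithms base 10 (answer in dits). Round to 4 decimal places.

H(S) = −Σ p·log₁₀ p.
  −(0.210)·log₁₀(0.210) = 0.14233
  −(0.156)·log₁₀(0.156) = 0.12587
  −(0.634)·log₁₀(0.634) = 0.12548
Sum: 0.14233 + 0.12587 + 0.12548 = 0.3937 dits.

0.3937 dits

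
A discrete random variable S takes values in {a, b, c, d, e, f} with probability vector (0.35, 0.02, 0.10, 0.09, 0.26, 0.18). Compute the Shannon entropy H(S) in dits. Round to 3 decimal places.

0.674 dits

H(S) = −Σ p·log₁₀ p.
  −(0.35)·log₁₀(0.35) = 0.1596
  −(0.02)·log₁₀(0.02) = 0.0340
  −(0.10)·log₁₀(0.10) = 0.1000
  −(0.09)·log₁₀(0.09) = 0.0941
  −(0.26)·log₁₀(0.26) = 0.1521
  −(0.18)·log₁₀(0.18) = 0.1341
Sum: 0.1596 + 0.0340 + 0.1000 + 0.0941 + 0.1521 + 0.1341 = 0.674 dits.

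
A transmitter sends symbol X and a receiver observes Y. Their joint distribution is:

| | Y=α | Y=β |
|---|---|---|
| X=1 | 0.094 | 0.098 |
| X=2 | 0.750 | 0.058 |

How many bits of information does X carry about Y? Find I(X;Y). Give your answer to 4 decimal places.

Marginals: p(X) = (0.1920, 0.8080), p(Y) = (0.8440, 0.1560).
I(X;Y) = Σ p(x,y)·log₂[p(x,y)/(p(x)p(y))].
  (1,α): 0.094·log₂(0.5801) = -0.07385
  (1,β): 0.098·log₂(3.2719) = 0.16759
  (2,α): 0.750·log₂(1.0998) = 0.10292
  (2,β): 0.058·log₂(0.4601) = -0.06495
Sum = 0.1317 bits.

0.1317 bits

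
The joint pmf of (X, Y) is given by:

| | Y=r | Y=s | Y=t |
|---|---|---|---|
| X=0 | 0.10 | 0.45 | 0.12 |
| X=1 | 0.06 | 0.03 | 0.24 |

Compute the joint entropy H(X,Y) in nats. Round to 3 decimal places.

1.461 nats

H(X,Y) = −Σ p(x,y)·ln p(x,y) over all 6 cells.
  cell (0,r): −0.10·ln0.10 = 0.2303
  cell (0,s): −0.45·ln0.45 = 0.3593
  cell (0,t): −0.12·ln0.12 = 0.2544
  cell (1,r): −0.06·ln0.06 = 0.1688
  cell (1,s): −0.03·ln0.03 = 0.1052
  cell (1,t): −0.24·ln0.24 = 0.3425
Sum = 1.461 nats.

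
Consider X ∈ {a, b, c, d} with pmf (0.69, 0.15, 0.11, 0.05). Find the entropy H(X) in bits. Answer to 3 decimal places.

1.346 bits

H(X) = −Σ p·log₂ p.
  −(0.69)·log₂(0.69) = 0.3694
  −(0.15)·log₂(0.15) = 0.4105
  −(0.11)·log₂(0.11) = 0.3503
  −(0.05)·log₂(0.05) = 0.2161
Sum: 0.3694 + 0.4105 + 0.3503 + 0.2161 = 1.346 bits.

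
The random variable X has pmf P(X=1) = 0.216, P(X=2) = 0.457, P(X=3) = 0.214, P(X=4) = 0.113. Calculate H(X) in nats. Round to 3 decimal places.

1.265 nats

H(X) = −Σ p·ln p.
  −(0.216)·ln(0.216) = 0.3310
  −(0.457)·ln(0.457) = 0.3579
  −(0.214)·ln(0.214) = 0.3299
  −(0.113)·ln(0.113) = 0.2464
Sum: 0.3310 + 0.3579 + 0.3299 + 0.2464 = 1.265 nats.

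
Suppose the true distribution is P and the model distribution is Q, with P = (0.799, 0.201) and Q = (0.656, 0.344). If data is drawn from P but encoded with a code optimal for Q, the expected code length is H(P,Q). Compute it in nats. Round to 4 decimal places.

H(P,Q) = −Σ p·ln q.
  −0.799·ln(0.656) = 0.33685
  −0.201·ln(0.344) = 0.21449
H(P,Q) = 0.5513 nats.

0.5513 nats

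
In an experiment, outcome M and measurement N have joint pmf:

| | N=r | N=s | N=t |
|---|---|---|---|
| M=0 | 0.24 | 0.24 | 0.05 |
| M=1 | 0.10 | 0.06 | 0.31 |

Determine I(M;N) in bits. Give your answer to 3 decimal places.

Marginals: p(M) = (0.5300, 0.4700), p(N) = (0.3400, 0.3000, 0.3600).
I(M;N) = Σ p(x,y)·log₂[p(x,y)/(p(x)p(y))].
  (0,r): 0.24·log₂(1.3319) = 0.0992
  (0,s): 0.24·log₂(1.5094) = 0.1426
  (0,t): 0.05·log₂(0.2621) = -0.0966
  (1,r): 0.10·log₂(0.6258) = -0.0676
  (1,s): 0.06·log₂(0.4255) = -0.0740
  (1,t): 0.31·log₂(1.8322) = 0.2708
Sum = 0.274 bits.

0.274 bits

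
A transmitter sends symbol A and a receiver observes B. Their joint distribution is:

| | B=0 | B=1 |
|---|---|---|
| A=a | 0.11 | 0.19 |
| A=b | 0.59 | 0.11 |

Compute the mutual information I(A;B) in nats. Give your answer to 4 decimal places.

0.1093 nats

Marginals: p(A) = (0.3000, 0.7000), p(B) = (0.7000, 0.3000).
I(A;B) = Σ p(x,y)·ln[p(x,y)/(p(x)p(y))].
  (a,0): 0.11·ln(0.5238) = -0.07113
  (a,1): 0.19·ln(2.1111) = 0.14197
  (b,0): 0.59·ln(1.2041) = 0.10957
  (b,1): 0.11·ln(0.5238) = -0.07113
Sum = 0.1093 nats.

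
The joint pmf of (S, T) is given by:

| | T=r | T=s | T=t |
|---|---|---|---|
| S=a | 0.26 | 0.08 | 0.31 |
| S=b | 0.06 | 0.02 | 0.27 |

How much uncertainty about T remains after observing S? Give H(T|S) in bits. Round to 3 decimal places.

1.253 bits

Chain rule: H(T|S) = H(S,T) − H(S).
Marginals: p(S) = (0.6500, 0.3500), p(T) = (0.3200, 0.1000, 0.5800).
H(S,T) = 2.1870 bits; H(S) = 0.9341 bits.
H(T|S) = 2.1870 − 0.9341 = 1.253 bits.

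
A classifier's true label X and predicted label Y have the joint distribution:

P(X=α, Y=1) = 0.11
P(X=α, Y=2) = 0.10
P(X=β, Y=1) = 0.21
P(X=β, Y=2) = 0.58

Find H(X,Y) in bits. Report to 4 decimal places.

H(X,Y) = −Σ p(x,y)·log₂ p(x,y) over all 4 cells.
  cell (α,1): −0.11·log₂0.11 = 0.35029
  cell (α,2): −0.10·log₂0.10 = 0.33219
  cell (β,1): −0.21·log₂0.21 = 0.47282
  cell (β,2): −0.58·log₂0.58 = 0.45581
Sum = 1.6111 bits.

1.6111 bits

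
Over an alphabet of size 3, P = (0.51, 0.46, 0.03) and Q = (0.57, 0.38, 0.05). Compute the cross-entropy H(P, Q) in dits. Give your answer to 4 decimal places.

0.3568 dits

H(P,Q) = −Σ p·log₁₀ q.
  −0.51·log₁₀(0.57) = 0.12450
  −0.46·log₁₀(0.38) = 0.19330
  −0.03·log₁₀(0.05) = 0.03903
H(P,Q) = 0.3568 dits.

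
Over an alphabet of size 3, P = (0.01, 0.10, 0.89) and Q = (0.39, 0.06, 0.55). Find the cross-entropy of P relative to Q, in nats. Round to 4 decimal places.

H(P,Q) = −Σ p·ln q.
  −0.01·ln(0.39) = 0.00942
  −0.10·ln(0.06) = 0.28134
  −0.89·ln(0.55) = 0.53207
H(P,Q) = 0.8228 nats.

0.8228 nats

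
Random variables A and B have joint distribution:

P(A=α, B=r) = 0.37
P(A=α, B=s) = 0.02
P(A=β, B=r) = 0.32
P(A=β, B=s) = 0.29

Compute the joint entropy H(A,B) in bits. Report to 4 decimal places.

1.6875 bits

H(A,B) = −Σ p(x,y)·log₂ p(x,y) over all 4 cells.
  cell (α,r): −0.37·log₂0.37 = 0.53073
  cell (α,s): −0.02·log₂0.02 = 0.11288
  cell (β,r): −0.32·log₂0.32 = 0.52603
  cell (β,s): −0.29·log₂0.29 = 0.51790
Sum = 1.6875 bits.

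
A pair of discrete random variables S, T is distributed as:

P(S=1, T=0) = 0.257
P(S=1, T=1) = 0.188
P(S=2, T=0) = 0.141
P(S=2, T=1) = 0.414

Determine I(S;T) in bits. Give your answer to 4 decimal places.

Marginals: p(S) = (0.4450, 0.5550), p(T) = (0.3980, 0.6020).
I(S;T) = Σ p(x,y)·log₂[p(x,y)/(p(x)p(y))].
  (1,0): 0.257·log₂(1.4511) = 0.13804
  (1,1): 0.188·log₂(0.7018) = -0.09605
  (2,0): 0.141·log₂(0.6383) = -0.09132
  (2,1): 0.414·log₂(1.2391) = 0.12805
Sum = 0.0787 bits.

0.0787 bits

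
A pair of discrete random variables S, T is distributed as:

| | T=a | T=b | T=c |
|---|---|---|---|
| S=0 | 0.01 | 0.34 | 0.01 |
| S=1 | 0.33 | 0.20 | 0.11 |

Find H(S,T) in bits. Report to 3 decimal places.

2.005 bits

H(S,T) = −Σ p(x,y)·log₂ p(x,y) over all 6 cells.
  cell (0,a): −0.01·log₂0.01 = 0.0664
  cell (0,b): −0.34·log₂0.34 = 0.5292
  cell (0,c): −0.01·log₂0.01 = 0.0664
  cell (1,a): −0.33·log₂0.33 = 0.5278
  cell (1,b): −0.20·log₂0.20 = 0.4644
  cell (1,c): −0.11·log₂0.11 = 0.3503
Sum = 2.005 bits.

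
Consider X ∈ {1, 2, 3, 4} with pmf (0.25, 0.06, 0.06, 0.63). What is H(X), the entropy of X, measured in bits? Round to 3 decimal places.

1.407 bits

H(X) = −Σ p·log₂ p.
  −(0.25)·log₂(0.25) = 0.5000
  −(0.06)·log₂(0.06) = 0.2435
  −(0.06)·log₂(0.06) = 0.2435
  −(0.63)·log₂(0.63) = 0.4199
Sum: 0.5000 + 0.2435 + 0.2435 + 0.4199 = 1.407 bits.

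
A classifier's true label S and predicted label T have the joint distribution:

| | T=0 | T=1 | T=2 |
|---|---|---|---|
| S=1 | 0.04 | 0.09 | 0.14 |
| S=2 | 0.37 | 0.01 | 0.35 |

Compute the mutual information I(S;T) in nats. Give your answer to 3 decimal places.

Marginals: p(S) = (0.2700, 0.7300), p(T) = (0.4100, 0.1000, 0.4900).
I(S;T) = Σ p(x,y)·ln[p(x,y)/(p(x)p(y))].
  (1,0): 0.04·ln(0.3613) = -0.0407
  (1,1): 0.09·ln(3.3333) = 0.1084
  (1,2): 0.14·ln(1.0582) = 0.0079
  (2,0): 0.37·ln(1.2362) = 0.0785
  (2,1): 0.01·ln(0.1370) = -0.0199
  (2,2): 0.35·ln(0.9785) = -0.0076
Sum = 0.127 nats.

0.127 nats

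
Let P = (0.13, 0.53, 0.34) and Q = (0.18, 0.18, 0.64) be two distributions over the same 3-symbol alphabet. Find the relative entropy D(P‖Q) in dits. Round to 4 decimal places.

D(P‖Q) = Σ p·log₁₀(p/q).
  0.13·log₁₀(0.13/0.18) = -0.01837
  0.53·log₁₀(0.53/0.18) = 0.24857
  0.34·log₁₀(0.34/0.64) = -0.09340
D(P‖Q) = 0.1368 dits.

0.1368 dits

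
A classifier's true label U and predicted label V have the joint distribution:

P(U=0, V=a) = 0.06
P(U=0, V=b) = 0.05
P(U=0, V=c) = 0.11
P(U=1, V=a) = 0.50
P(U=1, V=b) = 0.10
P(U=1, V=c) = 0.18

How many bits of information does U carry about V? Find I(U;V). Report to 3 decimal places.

0.070 bits

Marginals: p(U) = (0.2200, 0.7800), p(V) = (0.5600, 0.1500, 0.2900).
I(U;V) = Σ p(x,y)·log₂[p(x,y)/(p(x)p(y))].
  (0,a): 0.06·log₂(0.4870) = -0.0623
  (0,b): 0.05·log₂(1.5152) = 0.0300
  (0,c): 0.11·log₂(1.7241) = 0.0864
  (1,a): 0.50·log₂(1.1447) = 0.0975
  (1,b): 0.10·log₂(0.8547) = -0.0227
  (1,c): 0.18·log₂(0.7958) = -0.0593
Sum = 0.070 bits.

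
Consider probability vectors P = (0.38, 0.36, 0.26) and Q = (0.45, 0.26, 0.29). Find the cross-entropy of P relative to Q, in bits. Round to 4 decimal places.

H(P,Q) = −Σ p·log₂ q.
  −0.38·log₂(0.45) = 0.43776
  −0.36·log₂(0.26) = 0.69963
  −0.26·log₂(0.29) = 0.46433
H(P,Q) = 1.6017 bits.

1.6017 bits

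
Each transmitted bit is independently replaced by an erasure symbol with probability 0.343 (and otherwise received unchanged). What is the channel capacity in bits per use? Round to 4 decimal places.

0.6570 bits

Binary erasure channel: capacity C = 1 − ε.
C = 1 − 0.343 = 0.6570 bits per channel use.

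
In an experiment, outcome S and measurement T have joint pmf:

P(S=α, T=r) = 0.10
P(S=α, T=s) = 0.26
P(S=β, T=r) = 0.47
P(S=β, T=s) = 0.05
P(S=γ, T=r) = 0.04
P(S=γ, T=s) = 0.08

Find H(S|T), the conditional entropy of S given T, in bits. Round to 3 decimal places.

Chain rule: H(S|T) = H(S,T) − H(T).
Marginals: p(S) = (0.3600, 0.5200, 0.1200), p(T) = (0.6100, 0.3900).
H(S,T) = 2.0428 bits; H(T) = 0.9648 bits.
H(S|T) = 2.0428 − 0.9648 = 1.078 bits.

1.078 bits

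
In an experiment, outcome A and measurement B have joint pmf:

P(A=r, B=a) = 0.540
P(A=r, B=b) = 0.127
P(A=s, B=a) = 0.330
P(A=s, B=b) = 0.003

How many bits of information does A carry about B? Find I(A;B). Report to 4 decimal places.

0.0643 bits

Marginals: p(A) = (0.6670, 0.3330), p(B) = (0.8700, 0.1300).
I(A;B) = H(A) + H(B) − H(A,B).
H(A) = 0.9180, H(B) = 0.5574, H(A,B) = 1.4111.
I(A;B) = 0.9180 + 0.5574 − 1.4111 = 0.0643 bits.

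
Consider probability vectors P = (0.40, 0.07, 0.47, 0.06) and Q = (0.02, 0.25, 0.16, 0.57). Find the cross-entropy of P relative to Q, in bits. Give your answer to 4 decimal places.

3.6888 bits

H(P,Q) = −Σ p·log₂ q.
  −0.40·log₂(0.02) = 2.25754
  −0.07·log₂(0.25) = 0.14000
  −0.47·log₂(0.16) = 1.24261
  −0.06·log₂(0.57) = 0.04866
H(P,Q) = 3.6888 bits.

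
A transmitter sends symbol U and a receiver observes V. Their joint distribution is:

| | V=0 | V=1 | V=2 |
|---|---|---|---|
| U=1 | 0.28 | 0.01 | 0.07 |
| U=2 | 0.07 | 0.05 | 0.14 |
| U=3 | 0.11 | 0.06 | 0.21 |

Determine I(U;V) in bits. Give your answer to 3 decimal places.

0.177 bits

Marginals: p(U) = (0.3600, 0.2600, 0.3800), p(V) = (0.4600, 0.1200, 0.4200).
I(U;V) = H(U) + H(V) − H(U,V).
H(U) = 1.5664, H(V) = 1.4080, H(U,V) = 2.7976.
I(U;V) = 1.5664 + 1.4080 − 2.7976 = 0.177 bits.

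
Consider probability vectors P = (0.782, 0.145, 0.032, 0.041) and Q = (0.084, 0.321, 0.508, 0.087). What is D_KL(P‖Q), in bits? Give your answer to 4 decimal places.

2.1786 bits

D(P‖Q) = Σ p·log₂(p/q).
  0.782·log₂(0.782/0.084) = 2.51703
  0.145·log₂(0.145/0.321) = -0.16625
  0.032·log₂(0.032/0.508) = -0.12764
  0.041·log₂(0.041/0.087) = -0.04450
D(P‖Q) = 2.1786 bits.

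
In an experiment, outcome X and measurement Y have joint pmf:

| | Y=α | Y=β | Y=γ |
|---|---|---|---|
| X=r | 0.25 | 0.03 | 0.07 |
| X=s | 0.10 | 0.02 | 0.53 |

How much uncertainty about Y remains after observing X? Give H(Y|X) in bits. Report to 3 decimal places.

0.917 bits

Marginals: p(X) = (0.3500, 0.6500), p(Y) = (0.3500, 0.0500, 0.6000).
H(Y|X) = Σ p(X) · H(Y|X=·).
  X=r: p=0.3500, H(Y|X=r) = 1.1149
  X=s: p=0.6500, H(Y|X=s) = 0.8101
Weighted sum = 0.917 bits.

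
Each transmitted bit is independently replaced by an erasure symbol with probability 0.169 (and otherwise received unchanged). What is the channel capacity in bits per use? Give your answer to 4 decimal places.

Binary erasure channel: capacity C = 1 − ε.
C = 1 − 0.169 = 0.8310 bits per channel use.

0.8310 bits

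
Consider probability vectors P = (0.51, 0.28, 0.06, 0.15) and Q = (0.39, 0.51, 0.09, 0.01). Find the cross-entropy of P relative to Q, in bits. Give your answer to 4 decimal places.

2.1698 bits

H(P,Q) = −Σ p·log₂ q.
  −0.51·log₂(0.39) = 0.69281
  −0.28·log₂(0.51) = 0.27200
  −0.06·log₂(0.09) = 0.20844
  −0.15·log₂(0.01) = 0.99658
H(P,Q) = 2.1698 bits.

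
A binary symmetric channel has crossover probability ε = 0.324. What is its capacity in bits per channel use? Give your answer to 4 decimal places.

0.0913 bits

Binary symmetric channel: C = 1 − h₂(ε) where h₂ is the binary entropy function.
h₂(0.324) = −0.324·log₂0.324 − 0.676·log₂0.676 = 0.9087.
C = 1 − 0.9087 = 0.0913 bits per channel use.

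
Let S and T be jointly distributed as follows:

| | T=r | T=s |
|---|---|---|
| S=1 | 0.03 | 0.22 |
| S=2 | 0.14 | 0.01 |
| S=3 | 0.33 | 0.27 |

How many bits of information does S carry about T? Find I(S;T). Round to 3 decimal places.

0.219 bits

Marginals: p(S) = (0.2500, 0.1500, 0.6000), p(T) = (0.5000, 0.5000).
I(S;T) = H(S) + H(T) − H(S,T).
H(S) = 1.3527, H(T) = 1.0000, H(S,T) = 2.1337.
I(S;T) = 1.3527 + 1.0000 − 2.1337 = 0.219 bits.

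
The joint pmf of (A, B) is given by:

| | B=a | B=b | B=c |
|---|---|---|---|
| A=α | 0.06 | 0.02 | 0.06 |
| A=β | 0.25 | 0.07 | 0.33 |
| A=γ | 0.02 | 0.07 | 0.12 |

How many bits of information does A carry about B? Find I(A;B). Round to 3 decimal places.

0.075 bits

Marginals: p(A) = (0.1400, 0.6500, 0.2100), p(B) = (0.3300, 0.1600, 0.5100).
I(A;B) = H(A) + H(B) − H(A,B).
H(A) = 1.2739, H(B) = 1.4463, H(A,B) = 2.6448.
I(A;B) = 1.2739 + 1.4463 − 2.6448 = 0.075 bits.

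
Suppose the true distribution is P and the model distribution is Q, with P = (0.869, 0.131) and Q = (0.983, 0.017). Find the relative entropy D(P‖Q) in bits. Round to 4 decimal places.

D(P‖Q) = Σ p·log₂(p/q).
  0.869·log₂(0.869/0.983) = -0.15454
  0.131·log₂(0.131/0.017) = 0.38592
D(P‖Q) = 0.2314 bits.

0.2314 bits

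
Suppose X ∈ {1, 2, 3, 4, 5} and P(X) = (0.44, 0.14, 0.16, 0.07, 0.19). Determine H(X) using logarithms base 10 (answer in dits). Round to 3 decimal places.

H(X) = −Σ p·log₁₀ p.
  −(0.44)·log₁₀(0.44) = 0.1569
  −(0.14)·log₁₀(0.14) = 0.1195
  −(0.16)·log₁₀(0.16) = 0.1273
  −(0.07)·log₁₀(0.07) = 0.0808
  −(0.19)·log₁₀(0.19) = 0.1370
Sum: 0.1569 + 0.1195 + 0.1273 + 0.0808 + 0.1370 = 0.622 dits.

0.622 dits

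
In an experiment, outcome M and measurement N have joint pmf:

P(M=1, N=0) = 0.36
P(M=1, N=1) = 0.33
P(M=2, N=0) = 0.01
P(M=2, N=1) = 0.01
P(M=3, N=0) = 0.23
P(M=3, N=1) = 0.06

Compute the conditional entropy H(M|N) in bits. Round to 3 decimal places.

Marginals: p(M) = (0.6900, 0.0200, 0.2900), p(N) = (0.6000, 0.4000).
H(M|N) = Σ p(N) · H(M|N=·).
  N=0: p=0.6000, H(M|N=0) = 1.0709
  N=1: p=0.4000, H(M|N=1) = 0.7726
Weighted sum = 0.952 bits.

0.952 bits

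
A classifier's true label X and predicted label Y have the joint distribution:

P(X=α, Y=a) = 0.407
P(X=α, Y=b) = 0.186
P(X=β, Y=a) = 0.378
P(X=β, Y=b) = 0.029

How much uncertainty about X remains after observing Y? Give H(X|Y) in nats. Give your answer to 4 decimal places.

0.6286 nats

Chain rule: H(X|Y) = H(X,Y) − H(Y).
Marginals: p(X) = (0.5930, 0.4070), p(Y) = (0.7850, 0.2150).
H(X,Y) = 1.1491 nats; H(Y) = 0.5205 nats.
H(X|Y) = 1.1491 − 0.5205 = 0.6286 nats.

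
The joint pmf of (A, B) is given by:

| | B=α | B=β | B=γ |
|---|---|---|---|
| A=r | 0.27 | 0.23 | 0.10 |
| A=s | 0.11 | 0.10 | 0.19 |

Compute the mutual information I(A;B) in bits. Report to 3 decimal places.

0.080 bits

Marginals: p(A) = (0.6000, 0.4000), p(B) = (0.3800, 0.3300, 0.2900).
I(A;B) = H(A) + H(B) − H(A,B).
H(A) = 0.9710, H(B) = 1.5762, H(A,B) = 2.4676.
I(A;B) = 0.9710 + 1.5762 − 2.4676 = 0.080 bits.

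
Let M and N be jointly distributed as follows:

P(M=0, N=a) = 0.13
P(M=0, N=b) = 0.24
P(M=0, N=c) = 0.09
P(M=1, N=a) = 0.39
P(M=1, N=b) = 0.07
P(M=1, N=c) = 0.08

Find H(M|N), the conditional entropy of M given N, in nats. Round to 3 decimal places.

Chain rule: H(M|N) = H(M,N) − H(N).
Marginals: p(M) = (0.4600, 0.5400), p(N) = (0.5200, 0.3100, 0.1700).
H(M,N) = 1.5799 nats; H(N) = 1.0043 nats.
H(M|N) = 1.5799 − 1.0043 = 0.576 nats.

0.576 nats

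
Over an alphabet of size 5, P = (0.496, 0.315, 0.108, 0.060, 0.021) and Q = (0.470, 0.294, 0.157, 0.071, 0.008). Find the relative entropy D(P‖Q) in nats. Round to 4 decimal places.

D(P‖Q) = Σ p·ln(p/q).
  0.496·ln(0.496/0.470) = 0.02671
  0.315·ln(0.315/0.294) = 0.02173
  0.108·ln(0.108/0.157) = -0.04040
  0.060·ln(0.060/0.071) = -0.01010
  0.021·ln(0.021/0.008) = 0.02027
D(P‖Q) = 0.0182 nats.

0.0182 nats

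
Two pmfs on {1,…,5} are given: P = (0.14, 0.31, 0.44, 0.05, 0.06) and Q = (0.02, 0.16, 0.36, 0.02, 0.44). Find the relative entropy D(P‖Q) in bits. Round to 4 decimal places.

0.7098 bits

D(P‖Q) = Σ p·log₂(p/q).
  0.14·log₂(0.14/0.02) = 0.39303
  0.31·log₂(0.31/0.16) = 0.29580
  0.44·log₂(0.44/0.36) = 0.12738
  0.05·log₂(0.05/0.02) = 0.06610
  0.06·log₂(0.06/0.44) = -0.17247
D(P‖Q) = 0.7098 bits.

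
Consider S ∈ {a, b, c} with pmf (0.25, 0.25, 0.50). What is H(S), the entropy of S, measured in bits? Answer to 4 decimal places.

1.5000 bits

H(S) = −Σ p·log₂ p.
  −(0.25)·log₂(0.25) = 0.50000
  −(0.25)·log₂(0.25) = 0.50000
  −(0.50)·log₂(0.50) = 0.50000
Sum: 0.50000 + 0.50000 + 0.50000 = 1.5000 bits.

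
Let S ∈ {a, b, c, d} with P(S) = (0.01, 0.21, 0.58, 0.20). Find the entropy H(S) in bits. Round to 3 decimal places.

1.459 bits

H(S) = −Σ p·log₂ p.
  −(0.01)·log₂(0.01) = 0.0664
  −(0.21)·log₂(0.21) = 0.4728
  −(0.58)·log₂(0.58) = 0.4558
  −(0.20)·log₂(0.20) = 0.4644
Sum: 0.0664 + 0.4728 + 0.4558 + 0.4644 = 1.459 bits.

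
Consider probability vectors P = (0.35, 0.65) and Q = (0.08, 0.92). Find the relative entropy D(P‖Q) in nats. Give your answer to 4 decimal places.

D(P‖Q) = Σ p·ln(p/q).
  0.35·ln(0.35/0.08) = 0.51657
  0.65·ln(0.65/0.92) = -0.22581
D(P‖Q) = 0.2908 nats.

0.2908 nats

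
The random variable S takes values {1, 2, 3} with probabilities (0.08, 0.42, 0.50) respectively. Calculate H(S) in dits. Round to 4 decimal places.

0.3965 dits

H(S) = −Σ p·log₁₀ p.
  −(0.08)·log₁₀(0.08) = 0.08775
  −(0.42)·log₁₀(0.42) = 0.15824
  −(0.50)·log₁₀(0.50) = 0.15051
Sum: 0.08775 + 0.15824 + 0.15051 = 0.3965 dits.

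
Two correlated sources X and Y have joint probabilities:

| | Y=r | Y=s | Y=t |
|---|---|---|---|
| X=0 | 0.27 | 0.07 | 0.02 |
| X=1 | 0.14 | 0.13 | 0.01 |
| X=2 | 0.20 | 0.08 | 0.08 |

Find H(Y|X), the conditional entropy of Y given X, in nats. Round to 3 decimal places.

Marginals: p(X) = (0.3600, 0.2800, 0.3600), p(Y) = (0.6100, 0.2800, 0.1100).
H(Y|X) = Σ p(X) · H(Y|X=·).
  X=0: p=0.3600, H(Y|X=0) = 0.6948
  X=1: p=0.2800, H(Y|X=1) = 0.8218
  X=2: p=0.3600, H(Y|X=2) = 0.9950
Weighted sum = 0.838 nats.

0.838 nats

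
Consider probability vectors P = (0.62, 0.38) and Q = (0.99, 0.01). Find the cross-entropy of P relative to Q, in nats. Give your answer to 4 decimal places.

H(P,Q) = −Σ p·ln q.
  −0.62·ln(0.99) = 0.00623
  −0.38·ln(0.01) = 1.74996
H(P,Q) = 1.7562 nats.

1.7562 nats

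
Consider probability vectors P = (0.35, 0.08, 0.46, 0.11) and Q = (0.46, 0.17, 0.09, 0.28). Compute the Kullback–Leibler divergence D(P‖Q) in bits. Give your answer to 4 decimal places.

D(P‖Q) = Σ p·log₂(p/q).
  0.35·log₂(0.35/0.46) = -0.13800
  0.08·log₂(0.08/0.17) = -0.08700
  0.46·log₂(0.46/0.09) = 1.08267
  0.11·log₂(0.11/0.28) = -0.14827
D(P‖Q) = 0.7094 bits.

0.7094 bits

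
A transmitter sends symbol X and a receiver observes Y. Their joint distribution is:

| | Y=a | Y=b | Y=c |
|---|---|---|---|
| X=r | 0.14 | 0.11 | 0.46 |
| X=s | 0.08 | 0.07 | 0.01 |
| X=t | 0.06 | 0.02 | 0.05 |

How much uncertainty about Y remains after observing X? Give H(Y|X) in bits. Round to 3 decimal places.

1.305 bits

Chain rule: H(Y|X) = H(X,Y) − H(X).
Marginals: p(X) = (0.7100, 0.1600, 0.1300), p(Y) = (0.2800, 0.2000, 0.5200).
H(X,Y) = 2.4617 bits; H(X) = 1.1565 bits.
H(Y|X) = 2.4617 − 1.1565 = 1.305 bits.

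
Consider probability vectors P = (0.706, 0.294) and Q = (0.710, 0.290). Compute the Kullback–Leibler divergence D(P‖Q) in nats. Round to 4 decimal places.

D(P‖Q) = Σ p·ln(p/q).
  0.706·ln(0.706/0.710) = -0.00399
  0.294·ln(0.294/0.290) = 0.00403
D(P‖Q) = 0.0000 nats.

0.0000 nats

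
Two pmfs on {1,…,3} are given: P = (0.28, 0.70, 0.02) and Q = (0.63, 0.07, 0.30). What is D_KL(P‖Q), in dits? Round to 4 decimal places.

0.5779 dits

D(P‖Q) = Σ p·log₁₀(p/q).
  0.28·log₁₀(0.28/0.63) = -0.09861
  0.70·log₁₀(0.70/0.07) = 0.70000
  0.02·log₁₀(0.02/0.30) = -0.02352
D(P‖Q) = 0.5779 dits.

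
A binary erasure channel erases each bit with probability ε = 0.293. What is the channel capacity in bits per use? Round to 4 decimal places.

0.7070 bits

Binary erasure channel: capacity C = 1 − ε.
C = 1 − 0.293 = 0.7070 bits per channel use.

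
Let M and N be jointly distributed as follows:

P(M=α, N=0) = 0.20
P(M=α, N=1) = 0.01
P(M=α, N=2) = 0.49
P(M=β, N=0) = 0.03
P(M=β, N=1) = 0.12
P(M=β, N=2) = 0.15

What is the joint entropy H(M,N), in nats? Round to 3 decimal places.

1.362 nats

H(M,N) = −Σ p(x,y)·ln p(x,y) over all 6 cells.
  cell (α,0): −0.20·ln0.20 = 0.3219
  cell (α,1): −0.01·ln0.01 = 0.0461
  cell (α,2): −0.49·ln0.49 = 0.3495
  cell (β,0): −0.03·ln0.03 = 0.1052
  cell (β,1): −0.12·ln0.12 = 0.2544
  cell (β,2): −0.15·ln0.15 = 0.2846
Sum = 1.362 nats.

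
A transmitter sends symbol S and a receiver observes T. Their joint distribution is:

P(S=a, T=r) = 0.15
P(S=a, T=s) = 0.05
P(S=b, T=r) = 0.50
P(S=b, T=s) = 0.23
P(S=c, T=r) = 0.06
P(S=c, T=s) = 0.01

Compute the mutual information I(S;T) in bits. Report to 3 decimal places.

0.009 bits

Marginals: p(S) = (0.2000, 0.7300, 0.0700), p(T) = (0.7100, 0.2900).
I(S;T) = H(S) + H(T) − H(S,T).
H(S) = 1.0644, H(T) = 0.8687, H(S,T) = 1.9243.
I(S;T) = 1.0644 + 0.8687 − 1.9243 = 0.009 bits.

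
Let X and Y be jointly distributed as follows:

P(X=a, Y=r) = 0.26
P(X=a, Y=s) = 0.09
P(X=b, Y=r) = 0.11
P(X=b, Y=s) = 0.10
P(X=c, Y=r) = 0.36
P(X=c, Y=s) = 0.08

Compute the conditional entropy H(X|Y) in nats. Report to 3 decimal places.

1.027 nats

Marginals: p(X) = (0.3500, 0.2100, 0.4400), p(Y) = (0.7300, 0.2700).
H(X|Y) = Σ p(Y) · H(X|Y=·).
  Y=r: p=0.7300, H(X|Y=r) = 1.0015
  Y=s: p=0.2700, H(X|Y=s) = 1.0945
Weighted sum = 1.027 nats.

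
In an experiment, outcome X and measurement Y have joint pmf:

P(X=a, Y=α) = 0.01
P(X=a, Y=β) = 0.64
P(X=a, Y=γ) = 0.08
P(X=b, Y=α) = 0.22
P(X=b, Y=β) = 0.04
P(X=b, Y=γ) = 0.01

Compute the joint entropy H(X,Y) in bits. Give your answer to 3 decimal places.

H(X,Y) = −Σ p(x,y)·log₂ p(x,y) over all 6 cells.
  cell (a,α): −0.01·log₂0.01 = 0.0664
  cell (a,β): −0.64·log₂0.64 = 0.4121
  cell (a,γ): −0.08·log₂0.08 = 0.2915
  cell (b,α): −0.22·log₂0.22 = 0.4806
  cell (b,β): −0.04·log₂0.04 = 0.1858
  cell (b,γ): −0.01·log₂0.01 = 0.0664
Sum = 1.503 bits.

1.503 bits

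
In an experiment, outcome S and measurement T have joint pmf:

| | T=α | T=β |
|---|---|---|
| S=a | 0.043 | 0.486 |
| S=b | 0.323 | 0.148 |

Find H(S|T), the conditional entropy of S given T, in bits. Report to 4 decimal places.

0.6881 bits

Chain rule: H(S|T) = H(S,T) − H(T).
Marginals: p(S) = (0.5290, 0.4710), p(T) = (0.3660, 0.6340).
H(S,T) = 1.6357 bits; H(T) = 0.9476 bits.
H(S|T) = 1.6357 − 0.9476 = 0.6881 bits.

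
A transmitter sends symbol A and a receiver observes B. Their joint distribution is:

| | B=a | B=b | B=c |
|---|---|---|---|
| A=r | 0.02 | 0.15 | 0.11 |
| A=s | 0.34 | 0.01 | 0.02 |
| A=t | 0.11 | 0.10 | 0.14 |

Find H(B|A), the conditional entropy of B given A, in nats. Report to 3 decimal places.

0.753 nats

Marginals: p(A) = (0.2800, 0.3700, 0.3500), p(B) = (0.4700, 0.2600, 0.2700).
H(B|A) = Σ p(A) · H(B|A=·).
  A=r: p=0.2800, H(B|A=r) = 0.8899
  A=s: p=0.3700, H(B|A=s) = 0.3330
  A=t: p=0.3500, H(B|A=t) = 1.0882
Weighted sum = 0.753 nats.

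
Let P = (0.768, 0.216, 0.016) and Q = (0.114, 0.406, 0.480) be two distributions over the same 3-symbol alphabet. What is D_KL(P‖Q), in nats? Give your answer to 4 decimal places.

D(P‖Q) = Σ p·ln(p/q).
  0.768·ln(0.768/0.114) = 1.46503
  0.216·ln(0.216/0.406) = -0.13631
  0.016·ln(0.016/0.480) = -0.05442
D(P‖Q) = 1.2743 nats.

1.2743 nats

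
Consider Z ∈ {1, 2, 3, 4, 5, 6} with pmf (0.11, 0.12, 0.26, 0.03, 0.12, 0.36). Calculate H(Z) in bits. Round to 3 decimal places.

2.272 bits

H(Z) = −Σ p·log₂ p.
  −(0.11)·log₂(0.11) = 0.3503
  −(0.12)·log₂(0.12) = 0.3671
  −(0.26)·log₂(0.26) = 0.5053
  −(0.03)·log₂(0.03) = 0.1518
  −(0.12)·log₂(0.12) = 0.3671
  −(0.36)·log₂(0.36) = 0.5306
Sum: 0.3503 + 0.3671 + 0.5053 + 0.1518 + 0.3671 + 0.5306 = 2.272 bits.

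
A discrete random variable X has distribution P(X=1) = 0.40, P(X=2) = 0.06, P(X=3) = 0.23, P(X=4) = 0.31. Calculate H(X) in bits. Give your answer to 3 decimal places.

1.784 bits

H(X) = −Σ p·log₂ p.
  −(0.40)·log₂(0.40) = 0.5288
  −(0.06)·log₂(0.06) = 0.2435
  −(0.23)·log₂(0.23) = 0.4877
  −(0.31)·log₂(0.31) = 0.5238
Sum: 0.5288 + 0.2435 + 0.4877 + 0.5238 = 1.784 bits.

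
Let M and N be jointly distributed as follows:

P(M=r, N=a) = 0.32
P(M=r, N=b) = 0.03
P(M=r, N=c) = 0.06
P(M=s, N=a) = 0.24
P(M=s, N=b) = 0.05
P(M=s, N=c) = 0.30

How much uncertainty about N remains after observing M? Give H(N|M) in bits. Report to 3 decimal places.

Chain rule: H(N|M) = H(M,N) − H(M).
Marginals: p(M) = (0.4100, 0.5900), p(N) = (0.5600, 0.0800, 0.3600).
H(M,N) = 2.1527 bits; H(M) = 0.9765 bits.
H(N|M) = 2.1527 − 0.9765 = 1.176 bits.

1.176 bits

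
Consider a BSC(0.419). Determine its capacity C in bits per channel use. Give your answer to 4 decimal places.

Binary symmetric channel: C = 1 − h₂(ε) where h₂ is the binary entropy function.
h₂(0.419) = −0.419·log₂0.419 − 0.581·log₂0.581 = 0.9810.
C = 1 − 0.9810 = 0.0190 bits per channel use.

0.0190 bits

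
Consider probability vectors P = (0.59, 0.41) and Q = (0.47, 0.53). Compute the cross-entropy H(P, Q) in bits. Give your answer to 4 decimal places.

1.0182 bits

H(P,Q) = −Σ p·log₂ q.
  −0.59·log₂(0.47) = 0.64267
  −0.41·log₂(0.53) = 0.37553
H(P,Q) = 1.0182 bits.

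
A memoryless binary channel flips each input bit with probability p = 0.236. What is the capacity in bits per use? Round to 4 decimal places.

0.2117 bits

Binary symmetric channel: C = 1 − h₂(ε) where h₂ is the binary entropy function.
h₂(0.236) = −0.236·log₂0.236 − 0.764·log₂0.764 = 0.7883.
C = 1 − 0.7883 = 0.2117 bits per channel use.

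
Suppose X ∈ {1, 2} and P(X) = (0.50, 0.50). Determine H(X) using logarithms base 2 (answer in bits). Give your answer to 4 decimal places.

H(X) = −Σ p·log₂ p.
  −(0.50)·log₂(0.50) = 0.50000
  −(0.50)·log₂(0.50) = 0.50000
Sum: 0.50000 + 0.50000 = 1.0000 bits.

1.0000 bits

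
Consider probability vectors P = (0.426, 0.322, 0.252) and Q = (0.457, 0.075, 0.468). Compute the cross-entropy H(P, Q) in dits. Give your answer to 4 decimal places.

0.5902 dits

H(P,Q) = −Σ p·log₁₀ q.
  −0.426·log₁₀(0.457) = 0.14488
  −0.322·log₁₀(0.075) = 0.36223
  −0.252·log₁₀(0.468) = 0.08310
H(P,Q) = 0.5902 dits.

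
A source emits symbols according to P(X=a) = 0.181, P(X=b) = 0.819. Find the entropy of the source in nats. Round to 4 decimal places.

0.4729 nats

H(X) = −Σ p·ln p.
  −(0.181)·ln(0.181) = 0.30938
  −(0.819)·ln(0.819) = 0.16353
Sum: 0.30938 + 0.16353 = 0.4729 nats.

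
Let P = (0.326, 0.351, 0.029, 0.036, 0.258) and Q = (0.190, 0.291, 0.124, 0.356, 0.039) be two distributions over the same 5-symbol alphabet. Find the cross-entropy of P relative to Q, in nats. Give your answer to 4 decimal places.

1.9094 nats

H(P,Q) = −Σ p·ln q.
  −0.326·ln(0.190) = 0.54140
  −0.351·ln(0.291) = 0.43329
  −0.029·ln(0.124) = 0.06054
  −0.036·ln(0.356) = 0.03718
  −0.258·ln(0.039) = 0.83700
H(P,Q) = 1.9094 nats.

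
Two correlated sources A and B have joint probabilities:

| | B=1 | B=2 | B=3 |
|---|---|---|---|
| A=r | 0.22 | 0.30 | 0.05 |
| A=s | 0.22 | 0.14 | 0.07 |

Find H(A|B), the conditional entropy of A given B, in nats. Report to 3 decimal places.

Chain rule: H(A|B) = H(A,B) − H(B).
Marginals: p(A) = (0.5700, 0.4300), p(B) = (0.4400, 0.4400, 0.1200).
H(A,B) = 1.6386 nats; H(B) = 0.9769 nats.
H(A|B) = 1.6386 − 0.9769 = 0.662 nats.

0.662 nats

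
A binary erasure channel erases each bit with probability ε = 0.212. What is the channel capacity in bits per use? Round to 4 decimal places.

Binary erasure channel: capacity C = 1 − ε.
C = 1 − 0.212 = 0.7880 bits per channel use.

0.7880 bits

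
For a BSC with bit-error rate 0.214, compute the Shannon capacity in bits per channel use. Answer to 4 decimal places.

Binary symmetric channel: C = 1 − h₂(ε) where h₂ is the binary entropy function.
h₂(0.214) = −0.214·log₂0.214 − 0.786·log₂0.786 = 0.7491.
C = 1 − 0.7491 = 0.2509 bits per channel use.

0.2509 bits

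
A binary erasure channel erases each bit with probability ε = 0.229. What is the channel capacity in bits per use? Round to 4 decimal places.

Binary erasure channel: capacity C = 1 − ε.
C = 1 − 0.229 = 0.7710 bits per channel use.

0.7710 bits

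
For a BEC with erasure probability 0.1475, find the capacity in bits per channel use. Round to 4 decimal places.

Binary erasure channel: capacity C = 1 − ε.
C = 1 − 0.1475 = 0.8525 bits per channel use.

0.8525 bits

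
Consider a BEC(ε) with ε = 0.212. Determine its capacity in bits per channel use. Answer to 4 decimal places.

0.7880 bits

Binary erasure channel: capacity C = 1 − ε.
C = 1 − 0.212 = 0.7880 bits per channel use.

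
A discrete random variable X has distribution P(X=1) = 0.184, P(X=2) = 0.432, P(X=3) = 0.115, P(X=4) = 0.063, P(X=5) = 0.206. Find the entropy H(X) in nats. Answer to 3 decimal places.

H(X) = −Σ p·ln p.
  −(0.184)·ln(0.184) = 0.3115
  −(0.432)·ln(0.432) = 0.3626
  −(0.115)·ln(0.115) = 0.2487
  −(0.063)·ln(0.063) = 0.1742
  −(0.206)·ln(0.206) = 0.3255
Sum: 0.3115 + 0.3626 + 0.2487 + 0.1742 + 0.3255 = 1.422 nats.

1.422 nats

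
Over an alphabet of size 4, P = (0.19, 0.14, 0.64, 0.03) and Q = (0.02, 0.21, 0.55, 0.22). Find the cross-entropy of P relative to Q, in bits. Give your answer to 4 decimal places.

H(P,Q) = −Σ p·log₂ q.
  −0.19·log₂(0.02) = 1.07233
  −0.14·log₂(0.21) = 0.31522
  −0.64·log₂(0.55) = 0.55200
  −0.03·log₂(0.22) = 0.06553
H(P,Q) = 2.0051 bits.

2.0051 bits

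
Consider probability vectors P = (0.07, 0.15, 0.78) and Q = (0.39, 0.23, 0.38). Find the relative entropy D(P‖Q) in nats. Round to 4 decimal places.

0.3766 nats

D(P‖Q) = Σ p·ln(p/q).
  0.07·ln(0.07/0.39) = -0.12024
  0.15·ln(0.15/0.23) = -0.06412
  0.78·ln(0.78/0.38) = 0.56092
D(P‖Q) = 0.3766 nats.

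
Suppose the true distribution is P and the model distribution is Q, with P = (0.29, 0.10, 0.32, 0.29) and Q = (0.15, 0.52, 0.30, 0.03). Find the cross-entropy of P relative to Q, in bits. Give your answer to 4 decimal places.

H(P,Q) = −Σ p·log₂ q.
  −0.29·log₂(0.15) = 0.79372
  −0.10·log₂(0.52) = 0.09434
  −0.32·log₂(0.30) = 0.55583
  −0.29·log₂(0.03) = 1.46708
H(P,Q) = 2.9110 bits.

2.9110 bits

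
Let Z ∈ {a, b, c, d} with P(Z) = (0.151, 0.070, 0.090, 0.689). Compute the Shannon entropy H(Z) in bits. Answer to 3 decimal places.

H(Z) = −Σ p·log₂ p.
  −(0.151)·log₂(0.151) = 0.4118
  −(0.070)·log₂(0.070) = 0.2686
  −(0.090)·log₂(0.090) = 0.3127
  −(0.689)·log₂(0.689) = 0.3703
Sum: 0.4118 + 0.2686 + 0.3127 + 0.3703 = 1.363 bits.

1.363 bits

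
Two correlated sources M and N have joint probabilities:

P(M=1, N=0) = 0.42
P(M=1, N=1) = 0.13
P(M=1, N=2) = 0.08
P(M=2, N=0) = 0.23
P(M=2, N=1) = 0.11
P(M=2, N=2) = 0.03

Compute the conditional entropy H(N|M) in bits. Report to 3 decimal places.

Chain rule: H(N|M) = H(M,N) − H(M).
Marginals: p(M) = (0.6300, 0.3700), p(N) = (0.6500, 0.2400, 0.1100).
H(M,N) = 2.1895 bits; H(M) = 0.9507 bits.
H(N|M) = 2.1895 − 0.9507 = 1.239 bits.

1.239 bits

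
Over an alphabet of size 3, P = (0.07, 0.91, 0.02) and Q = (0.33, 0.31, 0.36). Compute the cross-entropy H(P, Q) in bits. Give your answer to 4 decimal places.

1.6790 bits

H(P,Q) = −Σ p·log₂ q.
  −0.07·log₂(0.33) = 0.11196
  −0.91·log₂(0.31) = 1.53759
  −0.02·log₂(0.36) = 0.02948
H(P,Q) = 1.6790 bits.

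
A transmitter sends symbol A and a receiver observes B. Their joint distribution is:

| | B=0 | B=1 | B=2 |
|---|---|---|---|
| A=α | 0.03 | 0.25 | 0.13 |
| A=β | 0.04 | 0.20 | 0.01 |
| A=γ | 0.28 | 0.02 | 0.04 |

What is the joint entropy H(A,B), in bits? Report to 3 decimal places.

2.564 bits

H(A,B) = −Σ p(x,y)·log₂ p(x,y) over all 9 cells.
  cell (α,0): −0.03·log₂0.03 = 0.1518
  cell (α,1): −0.25·log₂0.25 = 0.5000
  cell (α,2): −0.13·log₂0.13 = 0.3826
  cell (β,0): −0.04·log₂0.04 = 0.1858
  cell (β,1): −0.20·log₂0.20 = 0.4644
  cell (β,2): −0.01·log₂0.01 = 0.0664
  cell (γ,0): −0.28·log₂0.28 = 0.5142
  cell (γ,1): −0.02·log₂0.02 = 0.1129
  cell (γ,2): −0.04·log₂0.04 = 0.1858
Sum = 2.564 bits.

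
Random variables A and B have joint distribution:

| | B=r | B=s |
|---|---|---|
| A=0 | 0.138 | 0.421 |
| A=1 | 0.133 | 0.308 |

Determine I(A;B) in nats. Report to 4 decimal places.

0.0019 nats

Marginals: p(A) = (0.5590, 0.4410), p(B) = (0.2710, 0.7290).
I(A;B) = Σ p(x,y)·ln[p(x,y)/(p(x)p(y))].
  (0,r): 0.138·ln(0.9110) = -0.01287
  (0,s): 0.421·ln(1.0331) = 0.01371
  (1,r): 0.133·ln(1.1129) = 0.01422
  (1,s): 0.308·ln(0.9580) = -0.01320
Sum = 0.0019 nats.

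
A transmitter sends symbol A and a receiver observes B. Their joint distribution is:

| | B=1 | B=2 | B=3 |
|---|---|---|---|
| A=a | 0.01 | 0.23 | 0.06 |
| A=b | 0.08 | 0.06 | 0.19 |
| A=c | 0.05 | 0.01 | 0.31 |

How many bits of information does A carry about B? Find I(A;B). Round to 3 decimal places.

Marginals: p(A) = (0.3000, 0.3300, 0.3700), p(B) = (0.1400, 0.3000, 0.5600).
I(A;B) = H(A) + H(B) − H(A,B).
H(A) = 1.5796, H(B) = 1.3866, H(A,B) = 2.5942.
I(A;B) = 1.5796 + 1.3866 − 2.5942 = 0.372 bits.

0.372 bits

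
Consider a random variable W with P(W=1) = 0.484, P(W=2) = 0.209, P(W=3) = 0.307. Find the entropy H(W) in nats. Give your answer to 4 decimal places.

H(W) = −Σ p·ln p.
  −(0.484)·ln(0.484) = 0.35122
  −(0.209)·ln(0.209) = 0.32717
  −(0.307)·ln(0.307) = 0.36254
Sum: 0.35122 + 0.32717 + 0.36254 = 1.0409 nats.

1.0409 nats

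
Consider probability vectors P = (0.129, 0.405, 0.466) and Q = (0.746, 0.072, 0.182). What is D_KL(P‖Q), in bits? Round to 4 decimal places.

D(P‖Q) = Σ p·log₂(p/q).
  0.129·log₂(0.129/0.746) = -0.32660
  0.405·log₂(0.405/0.072) = 1.00920
  0.466·log₂(0.466/0.182) = 0.63208
D(P‖Q) = 1.3147 bits.

1.3147 bits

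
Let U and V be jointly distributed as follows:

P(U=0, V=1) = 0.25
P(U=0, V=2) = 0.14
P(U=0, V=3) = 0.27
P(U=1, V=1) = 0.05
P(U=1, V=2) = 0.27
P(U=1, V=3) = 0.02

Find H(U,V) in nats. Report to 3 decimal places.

H(U,V) = −Σ p(x,y)·ln p(x,y) over all 6 cells.
  cell (0,1): −0.25·ln0.25 = 0.3466
  cell (0,2): −0.14·ln0.14 = 0.2753
  cell (0,3): −0.27·ln0.27 = 0.3535
  cell (1,1): −0.05·ln0.05 = 0.1498
  cell (1,2): −0.27·ln0.27 = 0.3535
  cell (1,3): −0.02·ln0.02 = 0.0782
Sum = 1.557 nats.

1.557 nats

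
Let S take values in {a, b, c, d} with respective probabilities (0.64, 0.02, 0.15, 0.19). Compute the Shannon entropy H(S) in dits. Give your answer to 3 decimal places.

0.419 dits

H(S) = −Σ p·log₁₀ p.
  −(0.64)·log₁₀(0.64) = 0.1240
  −(0.02)·log₁₀(0.02) = 0.0340
  −(0.15)·log₁₀(0.15) = 0.1236
  −(0.19)·log₁₀(0.19) = 0.1370
Sum: 0.1240 + 0.0340 + 0.1236 + 0.1370 = 0.419 dits.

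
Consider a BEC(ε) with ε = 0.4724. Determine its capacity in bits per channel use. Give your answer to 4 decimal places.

0.5276 bits

Binary erasure channel: capacity C = 1 − ε.
C = 1 − 0.4724 = 0.5276 bits per channel use.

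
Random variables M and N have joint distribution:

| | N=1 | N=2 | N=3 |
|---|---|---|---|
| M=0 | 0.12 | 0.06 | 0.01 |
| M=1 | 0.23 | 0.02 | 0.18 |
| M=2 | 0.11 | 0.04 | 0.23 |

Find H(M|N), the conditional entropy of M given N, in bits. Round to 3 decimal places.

Chain rule: H(M|N) = H(M,N) − H(N).
Marginals: p(M) = (0.1900, 0.4300, 0.3800), p(N) = (0.4600, 0.1200, 0.4200).
H(M,N) = 2.7466 bits; H(N) = 1.4080 bits.
H(M|N) = 2.7466 − 1.4080 = 1.339 bits.

1.339 bits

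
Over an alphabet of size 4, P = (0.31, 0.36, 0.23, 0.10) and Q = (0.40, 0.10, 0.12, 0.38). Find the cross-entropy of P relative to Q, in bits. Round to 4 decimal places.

H(P,Q) = −Σ p·log₂ q.
  −0.31·log₂(0.40) = 0.40980
  −0.36·log₂(0.10) = 1.19589
  −0.23·log₂(0.12) = 0.70355
  −0.10·log₂(0.38) = 0.13959
H(P,Q) = 2.4488 bits.

2.4488 bits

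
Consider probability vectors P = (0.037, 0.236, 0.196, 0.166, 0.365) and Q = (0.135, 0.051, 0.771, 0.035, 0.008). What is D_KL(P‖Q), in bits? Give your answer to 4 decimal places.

2.4498 bits

D(P‖Q) = Σ p·log₂(p/q).
  0.037·log₂(0.037/0.135) = -0.06909
  0.236·log₂(0.236/0.051) = 0.52161
  0.196·log₂(0.196/0.771) = -0.38727
  0.166·log₂(0.166/0.035) = 0.37280
  0.365·log₂(0.365/0.008) = 2.01179
D(P‖Q) = 2.4498 bits.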